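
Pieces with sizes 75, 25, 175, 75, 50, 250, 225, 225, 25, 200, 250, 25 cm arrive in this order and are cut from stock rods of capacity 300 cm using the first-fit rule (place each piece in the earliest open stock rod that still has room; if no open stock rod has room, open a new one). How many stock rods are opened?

  75 → stock rod 1 (new)  [load 75/300]
  25 → stock rod 1  [load 100/300]
  175 → stock rod 1  [load 275/300]
  75 → stock rod 2 (new)  [load 75/300]
  50 → stock rod 2  [load 125/300]
  250 → stock rod 3 (new)  [load 250/300]
  225 → stock rod 4 (new)  [load 225/300]
  225 → stock rod 5 (new)  [load 225/300]
  25 → stock rod 1  [load 300/300]
  200 → stock rod 6 (new)  [load 200/300]
  250 → stock rod 7 (new)  [load 250/300]
  25 → stock rod 2  [load 150/300]
7 stock rods opened.

7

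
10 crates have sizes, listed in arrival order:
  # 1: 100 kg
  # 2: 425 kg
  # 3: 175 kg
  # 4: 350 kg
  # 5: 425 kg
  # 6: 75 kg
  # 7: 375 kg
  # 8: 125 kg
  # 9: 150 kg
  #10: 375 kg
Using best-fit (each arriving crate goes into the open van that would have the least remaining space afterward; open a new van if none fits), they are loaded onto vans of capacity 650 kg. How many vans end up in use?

  100 → van 1 (new)  [load 100/650]
  425 → van 1  [load 525/650]
  175 → van 2 (new)  [load 175/650]
  350 → van 2  [load 525/650]
  425 → van 3 (new)  [load 425/650]
  75 → van 1  [load 600/650]
  375 → van 4 (new)  [load 375/650]
  125 → van 2  [load 650/650]
  150 → van 3  [load 575/650]
  375 → van 5 (new)  [load 375/650]
5 vans opened.

5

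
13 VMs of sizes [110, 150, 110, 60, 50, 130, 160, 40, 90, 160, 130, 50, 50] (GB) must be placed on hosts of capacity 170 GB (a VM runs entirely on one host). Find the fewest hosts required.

9

Total = 160 + 160 + 150 + 130 + 130 + 110 + 110 + 90 + 60 + 50 + 50 + 50 + 40 = 1290 GB.
Lower bound: ⌈1290/170⌉ = 8 hosts.
A packing using 9 hosts:
  host 1: 160 = 160
  host 2: 160 = 160
  host 3: 150 = 150
  host 4: 130 + 40 = 170
  host 5: 130 = 130
  host 6: 110 + 60 = 170
  host 7: 110 + 50 = 160
  host 8: 90 + 50 = 140
  host 9: 50 = 50
No arrangement into 8 hosts stays within capacity, so 9 is optimal.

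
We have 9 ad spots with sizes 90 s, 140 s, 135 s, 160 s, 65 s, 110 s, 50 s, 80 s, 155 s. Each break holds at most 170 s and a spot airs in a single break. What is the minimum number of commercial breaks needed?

7

Total = 160 + 155 + 140 + 135 + 110 + 90 + 80 + 65 + 50 = 985 s.
Lower bound: ⌈985/170⌉ = 6 commercial breaks.
A packing using 7 commercial breaks:
  break 1: 160 = 160
  break 2: 155 = 155
  break 3: 140 = 140
  break 4: 135 = 135
  break 5: 110 + 50 = 160
  break 6: 90 + 80 = 170
  break 7: 65 = 65
No arrangement into 6 commercial breaks stays within capacity, so 7 is optimal.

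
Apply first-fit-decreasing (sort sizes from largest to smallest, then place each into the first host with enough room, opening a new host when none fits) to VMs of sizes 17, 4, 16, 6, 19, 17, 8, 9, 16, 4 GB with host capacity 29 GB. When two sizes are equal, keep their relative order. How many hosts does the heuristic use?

5

Sorted descending: 19, 17, 17, 16, 16, 9, 8, 6, 4, 4.
  19 → host 1 (new)  [load 19/29]
  17 → host 2 (new)  [load 17/29]
  17 → host 3 (new)  [load 17/29]
  16 → host 4 (new)  [load 16/29]
  16 → host 5 (new)  [load 16/29]
  9 → host 1  [load 28/29]
  8 → host 2  [load 25/29]
  6 → host 3  [load 23/29]
  4 → host 2  [load 29/29]
  4 → host 3  [load 27/29]
5 hosts opened.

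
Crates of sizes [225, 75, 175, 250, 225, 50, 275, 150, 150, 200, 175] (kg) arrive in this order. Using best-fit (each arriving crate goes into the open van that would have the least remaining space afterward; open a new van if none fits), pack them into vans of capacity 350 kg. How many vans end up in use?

  225 → van 1 (new)  [load 225/350]
  75 → van 1  [load 300/350]
  175 → van 2 (new)  [load 175/350]
  250 → van 3 (new)  [load 250/350]
  225 → van 4 (new)  [load 225/350]
  50 → van 1  [load 350/350]
  275 → van 5 (new)  [load 275/350]
  150 → van 2  [load 325/350]
  150 → van 6 (new)  [load 150/350]
  200 → van 6  [load 350/350]
  175 → van 7 (new)  [load 175/350]
7 vans opened.

7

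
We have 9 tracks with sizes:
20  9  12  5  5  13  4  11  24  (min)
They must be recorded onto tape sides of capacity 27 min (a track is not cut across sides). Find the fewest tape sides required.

Total = 24 + 20 + 13 + 12 + 11 + 9 + 5 + 5 + 4 = 103 min.
Lower bound: ⌈103/27⌉ = 4 tape sides.
A packing using 4 tape sides:
  side 1: 24 = 24
  side 2: 20 + 5 = 25
  side 3: 13 + 9 + 5 = 27
  side 4: 12 + 11 + 4 = 27
This matches the lower bound, so 4 is optimal.

4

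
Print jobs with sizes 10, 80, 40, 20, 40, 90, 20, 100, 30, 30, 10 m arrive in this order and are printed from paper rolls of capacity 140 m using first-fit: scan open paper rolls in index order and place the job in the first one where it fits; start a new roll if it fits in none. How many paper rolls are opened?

  10 → roll 1 (new)  [load 10/140]
  80 → roll 1  [load 90/140]
  40 → roll 1  [load 130/140]
  20 → roll 2 (new)  [load 20/140]
  40 → roll 2  [load 60/140]
  90 → roll 3 (new)  [load 90/140]
  20 → roll 2  [load 80/140]
  100 → roll 4 (new)  [load 100/140]
  30 → roll 2  [load 110/140]
  30 → roll 2  [load 140/140]
  10 → roll 1  [load 140/140]
4 paper rolls opened.

4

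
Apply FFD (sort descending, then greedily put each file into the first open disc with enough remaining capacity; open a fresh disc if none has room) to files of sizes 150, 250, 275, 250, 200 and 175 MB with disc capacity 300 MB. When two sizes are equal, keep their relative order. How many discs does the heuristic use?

Sorted descending: 275, 250, 250, 200, 175, 150.
  275 → disc 1 (new)  [load 275/300]
  250 → disc 2 (new)  [load 250/300]
  250 → disc 3 (new)  [load 250/300]
  200 → disc 4 (new)  [load 200/300]
  175 → disc 5 (new)  [load 175/300]
  150 → disc 6 (new)  [load 150/300]
6 discs opened.

6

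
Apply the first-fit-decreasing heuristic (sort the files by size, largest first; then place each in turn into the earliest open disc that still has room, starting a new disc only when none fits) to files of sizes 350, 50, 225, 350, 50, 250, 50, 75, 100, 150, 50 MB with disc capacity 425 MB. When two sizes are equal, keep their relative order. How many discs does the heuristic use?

5

Sorted descending: 350, 350, 250, 225, 150, 100, 75, 50, 50, 50, 50.
  350 → disc 1 (new)  [load 350/425]
  350 → disc 2 (new)  [load 350/425]
  250 → disc 3 (new)  [load 250/425]
  225 → disc 4 (new)  [load 225/425]
  150 → disc 3  [load 400/425]
  100 → disc 4  [load 325/425]
  75 → disc 1  [load 425/425]
  50 → disc 2  [load 400/425]
  50 → disc 4  [load 375/425]
  50 → disc 4  [load 425/425]
  50 → disc 5 (new)  [load 50/425]
5 discs opened.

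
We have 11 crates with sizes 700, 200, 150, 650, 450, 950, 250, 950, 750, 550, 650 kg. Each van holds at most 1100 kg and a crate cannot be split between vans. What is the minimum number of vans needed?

Total = 950 + 950 + 750 + 700 + 650 + 650 + 550 + 450 + 250 + 200 + 150 = 6250 kg.
Lower bound: ⌈6250/1100⌉ = 6 vans.
A packing using 7 vans:
  van 1: 950 + 150 = 1100
  van 2: 950 = 950
  van 3: 750 + 250 = 1000
  van 4: 700 + 200 = 900
  van 5: 650 + 450 = 1100
  van 6: 650 = 650
  van 7: 550 = 550
No arrangement into 6 vans stays within capacity, so 7 is optimal.

7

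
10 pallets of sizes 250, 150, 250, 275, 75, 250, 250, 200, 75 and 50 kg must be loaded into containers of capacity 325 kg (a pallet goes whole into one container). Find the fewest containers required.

Total = 275 + 250 + 250 + 250 + 250 + 200 + 150 + 75 + 75 + 50 = 1825 kg.
Lower bound: ⌈1825/325⌉ = 6 containers.
A packing using 7 containers:
  container 1: 275 + 50 = 325
  container 2: 250 + 75 = 325
  container 3: 250 + 75 = 325
  container 4: 250 = 250
  container 5: 250 = 250
  container 6: 200 = 200
  container 7: 150 = 150
No arrangement into 6 containers stays within capacity, so 7 is optimal.

7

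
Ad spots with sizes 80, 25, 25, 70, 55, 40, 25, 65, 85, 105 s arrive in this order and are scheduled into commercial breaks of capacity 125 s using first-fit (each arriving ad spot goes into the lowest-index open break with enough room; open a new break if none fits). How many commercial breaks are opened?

6

  80 → break 1 (new)  [load 80/125]
  25 → break 1  [load 105/125]
  25 → break 2 (new)  [load 25/125]
  70 → break 2  [load 95/125]
  55 → break 3 (new)  [load 55/125]
  40 → break 3  [load 95/125]
  25 → break 2  [load 120/125]
  65 → break 4 (new)  [load 65/125]
  85 → break 5 (new)  [load 85/125]
  105 → break 6 (new)  [load 105/125]
6 commercial breaks opened.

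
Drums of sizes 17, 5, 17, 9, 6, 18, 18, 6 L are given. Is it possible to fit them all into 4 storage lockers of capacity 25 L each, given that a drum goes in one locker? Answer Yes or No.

No

Total = 96 L; ⌈96/25⌉ = 4.
The bound of 4 does not rule out 4, but exhaustive search shows no assignment into 4 storage lockers of capacity 25 L exists — the minimum is 5.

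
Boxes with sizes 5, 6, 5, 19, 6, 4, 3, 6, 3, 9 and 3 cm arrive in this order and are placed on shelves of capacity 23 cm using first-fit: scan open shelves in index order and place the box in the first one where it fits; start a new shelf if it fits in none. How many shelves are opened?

  5 → shelf 1 (new)  [load 5/23]
  6 → shelf 1  [load 11/23]
  5 → shelf 1  [load 16/23]
  19 → shelf 2 (new)  [load 19/23]
  6 → shelf 1  [load 22/23]
  4 → shelf 2  [load 23/23]
  3 → shelf 3 (new)  [load 3/23]
  6 → shelf 3  [load 9/23]
  3 → shelf 3  [load 12/23]
  9 → shelf 3  [load 21/23]
  3 → shelf 4 (new)  [load 3/23]
4 shelves opened.

4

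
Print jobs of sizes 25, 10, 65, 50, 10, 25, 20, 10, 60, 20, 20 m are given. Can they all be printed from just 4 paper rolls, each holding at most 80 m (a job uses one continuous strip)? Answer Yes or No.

A valid assignment using 4 paper rolls:
  roll 1: 65 + 10 = 75
  roll 2: 60 + 20 = 80
  roll 3: 50 + 20 + 10 = 80
  roll 4: 25 + 25 + 20 + 10 = 80
Every load is within 80 m, so 4 paper rolls suffice.

Yes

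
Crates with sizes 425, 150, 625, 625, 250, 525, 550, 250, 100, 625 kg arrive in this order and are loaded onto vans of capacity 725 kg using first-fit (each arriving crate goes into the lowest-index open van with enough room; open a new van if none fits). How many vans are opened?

7

  425 → van 1 (new)  [load 425/725]
  150 → van 1  [load 575/725]
  625 → van 2 (new)  [load 625/725]
  625 → van 3 (new)  [load 625/725]
  250 → van 4 (new)  [load 250/725]
  525 → van 5 (new)  [load 525/725]
  550 → van 6 (new)  [load 550/725]
  250 → van 4  [load 500/725]
  100 → van 1  [load 675/725]
  625 → van 7 (new)  [load 625/725]
7 vans opened.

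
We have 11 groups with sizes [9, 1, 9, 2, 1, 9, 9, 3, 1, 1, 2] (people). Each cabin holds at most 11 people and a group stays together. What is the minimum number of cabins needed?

Total = 9 + 9 + 9 + 9 + 3 + 2 + 2 + 1 + 1 + 1 + 1 = 47 people.
Lower bound: ⌈47/11⌉ = 5 cabins.
A packing using 5 cabins:
  cabin 1: 9 + 2 = 11
  cabin 2: 9 + 2 = 11
  cabin 3: 9 + 1 + 1 = 11
  cabin 4: 9 + 1 + 1 = 11
  cabin 5: 3 = 3
This matches the lower bound, so 5 is optimal.

5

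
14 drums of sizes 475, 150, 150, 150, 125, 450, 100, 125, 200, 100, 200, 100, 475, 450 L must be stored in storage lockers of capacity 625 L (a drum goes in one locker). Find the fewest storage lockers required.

6

Total = 475 + 475 + 450 + 450 + 200 + 200 + 150 + 150 + 150 + 125 + 125 + 100 + 100 + 100 = 3250 L.
Lower bound: ⌈3250/625⌉ = 6 storage lockers.
A packing using 6 storage lockers:
  locker 1: 475 + 150 = 625
  locker 2: 475 + 150 = 625
  locker 3: 450 + 150 = 600
  locker 4: 450 + 125 = 575
  locker 5: 200 + 200 + 125 + 100 = 625
  locker 6: 100 + 100 = 200
This matches the lower bound, so 6 is optimal.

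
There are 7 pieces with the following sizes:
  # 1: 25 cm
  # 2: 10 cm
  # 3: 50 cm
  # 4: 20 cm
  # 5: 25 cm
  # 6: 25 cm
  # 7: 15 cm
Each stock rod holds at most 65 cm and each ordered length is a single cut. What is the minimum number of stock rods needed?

Total = 50 + 25 + 25 + 25 + 20 + 15 + 10 = 170 cm.
Lower bound: ⌈170/65⌉ = 3 stock rods.
A packing using 3 stock rods:
  stock rod 1: 50 + 15 = 65
  stock rod 2: 25 + 25 + 10 = 60
  stock rod 3: 25 + 20 = 45
This matches the lower bound, so 3 is optimal.

3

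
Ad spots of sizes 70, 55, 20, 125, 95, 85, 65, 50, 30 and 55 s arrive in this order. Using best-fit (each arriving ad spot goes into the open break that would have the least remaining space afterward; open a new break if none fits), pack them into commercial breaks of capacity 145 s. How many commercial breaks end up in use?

  70 → break 1 (new)  [load 70/145]
  55 → break 1  [load 125/145]
  20 → break 1  [load 145/145]
  125 → break 2 (new)  [load 125/145]
  95 → break 3 (new)  [load 95/145]
  85 → break 4 (new)  [load 85/145]
  65 → break 5 (new)  [load 65/145]
  50 → break 3  [load 145/145]
  30 → break 4  [load 115/145]
  55 → break 5  [load 120/145]
5 commercial breaks opened.

5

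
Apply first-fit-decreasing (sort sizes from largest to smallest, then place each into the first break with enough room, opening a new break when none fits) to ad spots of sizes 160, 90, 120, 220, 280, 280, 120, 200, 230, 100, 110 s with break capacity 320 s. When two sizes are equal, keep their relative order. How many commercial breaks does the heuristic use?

7

Sorted descending: 280, 280, 230, 220, 200, 160, 120, 120, 110, 100, 90.
  280 → break 1 (new)  [load 280/320]
  280 → break 2 (new)  [load 280/320]
  230 → break 3 (new)  [load 230/320]
  220 → break 4 (new)  [load 220/320]
  200 → break 5 (new)  [load 200/320]
  160 → break 6 (new)  [load 160/320]
  120 → break 5  [load 320/320]
  120 → break 6  [load 280/320]
  110 → break 7 (new)  [load 110/320]
  100 → break 4  [load 320/320]
  90 → break 3  [load 320/320]
7 commercial breaks opened.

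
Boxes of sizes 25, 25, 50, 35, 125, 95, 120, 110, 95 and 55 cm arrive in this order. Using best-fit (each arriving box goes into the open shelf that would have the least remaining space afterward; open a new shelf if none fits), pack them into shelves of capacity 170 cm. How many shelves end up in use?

  25 → shelf 1 (new)  [load 25/170]
  25 → shelf 1  [load 50/170]
  50 → shelf 1  [load 100/170]
  35 → shelf 1  [load 135/170]
  125 → shelf 2 (new)  [load 125/170]
  95 → shelf 3 (new)  [load 95/170]
  120 → shelf 4 (new)  [load 120/170]
  110 → shelf 5 (new)  [load 110/170]
  95 → shelf 6 (new)  [load 95/170]
  55 → shelf 5  [load 165/170]
6 shelves opened.

6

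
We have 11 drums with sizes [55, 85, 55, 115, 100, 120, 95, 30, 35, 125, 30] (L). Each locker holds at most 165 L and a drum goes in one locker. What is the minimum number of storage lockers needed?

Total = 125 + 120 + 115 + 100 + 95 + 85 + 55 + 55 + 35 + 30 + 30 = 845 L.
Lower bound: ⌈845/165⌉ = 6 storage lockers.
A packing using 6 storage lockers:
  locker 1: 125 + 35 = 160
  locker 2: 120 + 30 = 150
  locker 3: 115 + 30 = 145
  locker 4: 100 + 55 = 155
  locker 5: 95 + 55 = 150
  locker 6: 85 = 85
This matches the lower bound, so 6 is optimal.

6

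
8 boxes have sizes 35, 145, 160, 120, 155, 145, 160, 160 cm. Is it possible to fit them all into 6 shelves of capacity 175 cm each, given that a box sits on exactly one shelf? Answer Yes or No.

Total = 1080 cm; ⌈1080/175⌉ = 7.
At least 7 shelves are required, but only 6 are allowed.

No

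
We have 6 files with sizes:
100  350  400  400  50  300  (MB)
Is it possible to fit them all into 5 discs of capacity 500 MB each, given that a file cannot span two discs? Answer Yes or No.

A valid assignment using 4 discs:
  disc 1: 400 + 100 = 500
  disc 2: 400 + 50 = 450
  disc 3: 350 = 350
  disc 4: 300 = 300
That uses only 4 ≤ 5, so 5 discs are enough.

Yes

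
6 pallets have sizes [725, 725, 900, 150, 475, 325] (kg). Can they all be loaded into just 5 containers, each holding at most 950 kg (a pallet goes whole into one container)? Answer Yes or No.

Yes

A valid assignment using 4 containers:
  container 1: 900 = 900
  container 2: 725 + 150 = 875
  container 3: 725 = 725
  container 4: 475 + 325 = 800
That uses only 4 ≤ 5, so 5 containers are enough.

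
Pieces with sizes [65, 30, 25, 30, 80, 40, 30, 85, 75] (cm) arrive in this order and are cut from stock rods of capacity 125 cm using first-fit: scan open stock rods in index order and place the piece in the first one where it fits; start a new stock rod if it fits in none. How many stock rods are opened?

5

  65 → stock rod 1 (new)  [load 65/125]
  30 → stock rod 1  [load 95/125]
  25 → stock rod 1  [load 120/125]
  30 → stock rod 2 (new)  [load 30/125]
  80 → stock rod 2  [load 110/125]
  40 → stock rod 3 (new)  [load 40/125]
  30 → stock rod 3  [load 70/125]
  85 → stock rod 4 (new)  [load 85/125]
  75 → stock rod 5 (new)  [load 75/125]
5 stock rods opened.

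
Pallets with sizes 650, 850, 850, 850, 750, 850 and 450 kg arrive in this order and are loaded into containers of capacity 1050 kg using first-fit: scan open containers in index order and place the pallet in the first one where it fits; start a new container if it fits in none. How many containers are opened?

7

  650 → container 1 (new)  [load 650/1050]
  850 → container 2 (new)  [load 850/1050]
  850 → container 3 (new)  [load 850/1050]
  850 → container 4 (new)  [load 850/1050]
  750 → container 5 (new)  [load 750/1050]
  850 → container 6 (new)  [load 850/1050]
  450 → container 7 (new)  [load 450/1050]
7 containers opened.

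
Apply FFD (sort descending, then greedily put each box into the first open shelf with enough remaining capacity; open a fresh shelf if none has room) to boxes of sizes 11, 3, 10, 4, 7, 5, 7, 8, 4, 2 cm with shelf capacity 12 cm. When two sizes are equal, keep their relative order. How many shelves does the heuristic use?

6

Sorted descending: 11, 10, 8, 7, 7, 5, 4, 4, 3, 2.
  11 → shelf 1 (new)  [load 11/12]
  10 → shelf 2 (new)  [load 10/12]
  8 → shelf 3 (new)  [load 8/12]
  7 → shelf 4 (new)  [load 7/12]
  7 → shelf 5 (new)  [load 7/12]
  5 → shelf 4  [load 12/12]
  4 → shelf 3  [load 12/12]
  4 → shelf 5  [load 11/12]
  3 → shelf 6 (new)  [load 3/12]
  2 → shelf 2  [load 12/12]
6 shelves opened.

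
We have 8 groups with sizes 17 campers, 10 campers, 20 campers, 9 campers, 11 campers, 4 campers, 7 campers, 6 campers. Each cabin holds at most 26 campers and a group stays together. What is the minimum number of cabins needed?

Total = 20 + 17 + 11 + 10 + 9 + 7 + 6 + 4 = 84 campers.
Lower bound: ⌈84/26⌉ = 4 cabins.
A packing using 4 cabins:
  cabin 1: 20 + 6 = 26
  cabin 2: 17 + 9 = 26
  cabin 3: 11 + 10 + 4 = 25
  cabin 4: 7 = 7
This matches the lower bound, so 4 is optimal.

4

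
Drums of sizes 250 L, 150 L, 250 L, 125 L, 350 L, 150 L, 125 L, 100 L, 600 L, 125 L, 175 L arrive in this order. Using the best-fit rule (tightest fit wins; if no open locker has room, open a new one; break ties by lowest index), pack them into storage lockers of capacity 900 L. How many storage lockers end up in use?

3

  250 → locker 1 (new)  [load 250/900]
  150 → locker 1  [load 400/900]
  250 → locker 1  [load 650/900]
  125 → locker 1  [load 775/900]
  350 → locker 2 (new)  [load 350/900]
  150 → locker 2  [load 500/900]
  125 → locker 1  [load 900/900]
  100 → locker 2  [load 600/900]
  600 → locker 3 (new)  [load 600/900]
  125 → locker 2  [load 725/900]
  175 → locker 2  [load 900/900]
3 storage lockers opened.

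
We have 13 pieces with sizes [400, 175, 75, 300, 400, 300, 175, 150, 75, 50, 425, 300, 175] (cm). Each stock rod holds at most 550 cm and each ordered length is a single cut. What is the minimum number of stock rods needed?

6

Total = 425 + 400 + 400 + 300 + 300 + 300 + 175 + 175 + 175 + 150 + 75 + 75 + 50 = 3000 cm.
Lower bound: ⌈3000/550⌉ = 6 stock rods.
A packing using 6 stock rods:
  stock rod 1: 425 + 75 + 50 = 550
  stock rod 2: 400 + 150 = 550
  stock rod 3: 400 + 75 = 475
  stock rod 4: 300 + 175 = 475
  stock rod 5: 300 + 175 = 475
  stock rod 6: 300 + 175 = 475
This matches the lower bound, so 6 is optimal.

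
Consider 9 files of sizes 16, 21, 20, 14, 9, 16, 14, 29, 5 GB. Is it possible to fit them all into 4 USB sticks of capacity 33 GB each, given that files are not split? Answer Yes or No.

No

Total = 144 GB; ⌈144/33⌉ = 5.
At least 5 USB sticks are required, but only 4 are allowed.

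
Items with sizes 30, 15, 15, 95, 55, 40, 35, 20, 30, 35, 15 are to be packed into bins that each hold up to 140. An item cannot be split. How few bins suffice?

3

Total = 95 + 55 + 40 + 35 + 35 + 30 + 30 + 20 + 15 + 15 + 15 = 385.
Lower bound: ⌈385/140⌉ = 3 bins.
A packing using 3 bins:
  bin 1: 95 + 40 = 135
  bin 2: 55 + 35 + 35 + 15 = 140
  bin 3: 30 + 30 + 20 + 15 + 15 = 110
This matches the lower bound, so 3 is optimal.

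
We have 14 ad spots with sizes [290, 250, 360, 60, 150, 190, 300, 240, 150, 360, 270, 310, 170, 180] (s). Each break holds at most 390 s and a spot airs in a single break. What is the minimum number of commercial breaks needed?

Total = 360 + 360 + 310 + 300 + 290 + 270 + 250 + 240 + 190 + 180 + 170 + 150 + 150 + 60 = 3280 s.
Lower bound: ⌈3280/390⌉ = 9 commercial breaks.
A packing using 10 commercial breaks:
  break 1: 360 = 360
  break 2: 360 = 360
  break 3: 310 + 60 = 370
  break 4: 300 = 300
  break 5: 290 = 290
  break 6: 270 = 270
  break 7: 250 = 250
  break 8: 240 + 150 = 390
  break 9: 190 + 180 = 370
  break 10: 170 + 150 = 320
No arrangement into 9 commercial breaks stays within capacity, so 10 is optimal.

10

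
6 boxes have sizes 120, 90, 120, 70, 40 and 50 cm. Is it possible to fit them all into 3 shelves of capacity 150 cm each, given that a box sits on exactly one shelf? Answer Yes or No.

Total = 490 cm; ⌈490/150⌉ = 4.
At least 4 shelves are required, but only 3 are allowed.

No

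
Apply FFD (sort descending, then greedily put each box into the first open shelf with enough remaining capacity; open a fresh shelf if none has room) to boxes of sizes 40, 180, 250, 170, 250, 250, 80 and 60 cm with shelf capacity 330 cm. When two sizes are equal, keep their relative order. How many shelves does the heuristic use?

5

Sorted descending: 250, 250, 250, 180, 170, 80, 60, 40.
  250 → shelf 1 (new)  [load 250/330]
  250 → shelf 2 (new)  [load 250/330]
  250 → shelf 3 (new)  [load 250/330]
  180 → shelf 4 (new)  [load 180/330]
  170 → shelf 5 (new)  [load 170/330]
  80 → shelf 1  [load 330/330]
  60 → shelf 2  [load 310/330]
  40 → shelf 3  [load 290/330]
5 shelves opened.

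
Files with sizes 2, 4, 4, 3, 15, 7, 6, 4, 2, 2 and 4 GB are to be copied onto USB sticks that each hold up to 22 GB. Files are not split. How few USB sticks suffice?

3

Total = 15 + 7 + 6 + 4 + 4 + 4 + 4 + 3 + 2 + 2 + 2 = 53 GB.
Lower bound: ⌈53/22⌉ = 3 USB sticks.
A packing using 3 USB sticks:
  USB stick 1: 15 + 7 = 22
  USB stick 2: 6 + 4 + 4 + 4 + 4 = 22
  USB stick 3: 3 + 2 + 2 + 2 = 9
This matches the lower bound, so 3 is optimal.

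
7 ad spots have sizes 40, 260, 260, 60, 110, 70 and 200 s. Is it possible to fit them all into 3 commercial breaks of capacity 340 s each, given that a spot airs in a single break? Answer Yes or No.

Total = 1000 s; ⌈1000/340⌉ = 3.
The bound of 3 does not rule out 3, but exhaustive search shows no assignment into 3 commercial breaks of capacity 340 s exists — the minimum is 4.

No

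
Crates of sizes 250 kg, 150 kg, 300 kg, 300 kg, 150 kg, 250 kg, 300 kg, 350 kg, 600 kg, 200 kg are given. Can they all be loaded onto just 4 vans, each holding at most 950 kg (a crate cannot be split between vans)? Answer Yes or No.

Yes

A valid assignment using 3 vans:
  van 1: 600 + 350 = 950
  van 2: 300 + 300 + 200 + 150 = 950
  van 3: 300 + 250 + 250 + 150 = 950
That uses only 3 ≤ 4, so 4 vans are enough.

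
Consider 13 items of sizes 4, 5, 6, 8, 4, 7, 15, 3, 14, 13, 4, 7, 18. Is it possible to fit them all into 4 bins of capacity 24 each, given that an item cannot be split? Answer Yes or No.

Total = 108; ⌈108/24⌉ = 5.
At least 5 bins are required, but only 4 are allowed.

No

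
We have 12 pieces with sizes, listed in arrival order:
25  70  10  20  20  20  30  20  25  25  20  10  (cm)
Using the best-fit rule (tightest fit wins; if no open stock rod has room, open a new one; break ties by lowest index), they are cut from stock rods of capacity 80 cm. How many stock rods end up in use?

  25 → stock rod 1 (new)  [load 25/80]
  70 → stock rod 2 (new)  [load 70/80]
  10 → stock rod 2  [load 80/80]
  20 → stock rod 1  [load 45/80]
  20 → stock rod 1  [load 65/80]
  20 → stock rod 3 (new)  [load 20/80]
  30 → stock rod 3  [load 50/80]
  20 → stock rod 3  [load 70/80]
  25 → stock rod 4 (new)  [load 25/80]
  25 → stock rod 4  [load 50/80]
  20 → stock rod 4  [load 70/80]
  10 → stock rod 3  [load 80/80]
4 stock rods opened.

4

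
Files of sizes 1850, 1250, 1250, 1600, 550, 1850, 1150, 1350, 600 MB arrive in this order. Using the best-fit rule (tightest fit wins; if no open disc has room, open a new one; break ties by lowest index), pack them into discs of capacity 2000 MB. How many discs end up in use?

  1850 → disc 1 (new)  [load 1850/2000]
  1250 → disc 2 (new)  [load 1250/2000]
  1250 → disc 3 (new)  [load 1250/2000]
  1600 → disc 4 (new)  [load 1600/2000]
  550 → disc 2  [load 1800/2000]
  1850 → disc 5 (new)  [load 1850/2000]
  1150 → disc 6 (new)  [load 1150/2000]
  1350 → disc 7 (new)  [load 1350/2000]
  600 → disc 7  [load 1950/2000]
7 discs opened.

7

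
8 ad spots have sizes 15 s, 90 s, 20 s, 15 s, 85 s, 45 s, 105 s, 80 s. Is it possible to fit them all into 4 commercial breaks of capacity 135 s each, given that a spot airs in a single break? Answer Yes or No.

A valid assignment using 4 commercial breaks:
  break 1: 105 + 20 = 125
  break 2: 90 + 45 = 135
  break 3: 85 + 15 + 15 = 115
  break 4: 80 = 80
Every load is within 135 s, so 4 commercial breaks suffice.

Yes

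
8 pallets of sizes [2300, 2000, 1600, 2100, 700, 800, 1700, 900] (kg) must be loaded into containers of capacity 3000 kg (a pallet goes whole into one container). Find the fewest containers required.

Total = 2300 + 2100 + 2000 + 1700 + 1600 + 900 + 800 + 700 = 12100 kg.
Lower bound: ⌈12100/3000⌉ = 5 containers.
A packing using 5 containers:
  container 1: 2300 + 700 = 3000
  container 2: 2100 + 900 = 3000
  container 3: 2000 + 800 = 2800
  container 4: 1700 = 1700
  container 5: 1600 = 1600
This matches the lower bound, so 5 is optimal.

5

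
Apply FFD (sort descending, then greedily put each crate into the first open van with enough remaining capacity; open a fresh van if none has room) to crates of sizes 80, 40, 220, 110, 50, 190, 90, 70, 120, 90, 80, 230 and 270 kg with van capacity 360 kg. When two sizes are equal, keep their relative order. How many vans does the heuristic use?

5

Sorted descending: 270, 230, 220, 190, 120, 110, 90, 90, 80, 80, 70, 50, 40.
  270 → van 1 (new)  [load 270/360]
  230 → van 2 (new)  [load 230/360]
  220 → van 3 (new)  [load 220/360]
  190 → van 4 (new)  [load 190/360]
  120 → van 2  [load 350/360]
  110 → van 3  [load 330/360]
  90 → van 1  [load 360/360]
  90 → van 4  [load 280/360]
  80 → van 4  [load 360/360]
  80 → van 5 (new)  [load 80/360]
  70 → van 5  [load 150/360]
  50 → van 5  [load 200/360]
  40 → van 5  [load 240/360]
5 vans opened.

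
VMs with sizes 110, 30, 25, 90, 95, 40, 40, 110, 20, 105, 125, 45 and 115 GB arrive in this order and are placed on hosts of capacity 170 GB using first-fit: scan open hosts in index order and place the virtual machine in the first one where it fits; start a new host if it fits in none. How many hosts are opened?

  110 → host 1 (new)  [load 110/170]
  30 → host 1  [load 140/170]
  25 → host 1  [load 165/170]
  90 → host 2 (new)  [load 90/170]
  95 → host 3 (new)  [load 95/170]
  40 → host 2  [load 130/170]
  40 → host 2  [load 170/170]
  110 → host 4 (new)  [load 110/170]
  20 → host 3  [load 115/170]
  105 → host 5 (new)  [load 105/170]
  125 → host 6 (new)  [load 125/170]
  45 → host 3  [load 160/170]
  115 → host 7 (new)  [load 115/170]
7 hosts opened.

7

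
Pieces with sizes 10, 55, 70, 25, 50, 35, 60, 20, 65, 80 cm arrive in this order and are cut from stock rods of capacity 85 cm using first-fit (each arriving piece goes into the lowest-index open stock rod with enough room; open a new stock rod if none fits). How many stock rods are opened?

  10 → stock rod 1 (new)  [load 10/85]
  55 → stock rod 1  [load 65/85]
  70 → stock rod 2 (new)  [load 70/85]
  25 → stock rod 3 (new)  [load 25/85]
  50 → stock rod 3  [load 75/85]
  35 → stock rod 4 (new)  [load 35/85]
  60 → stock rod 5 (new)  [load 60/85]
  20 → stock rod 1  [load 85/85]
  65 → stock rod 6 (new)  [load 65/85]
  80 → stock rod 7 (new)  [load 80/85]
7 stock rods opened.

7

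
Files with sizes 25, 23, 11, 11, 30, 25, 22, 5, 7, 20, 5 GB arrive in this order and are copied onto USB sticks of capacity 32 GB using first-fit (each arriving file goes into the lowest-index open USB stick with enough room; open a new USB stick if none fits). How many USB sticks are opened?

7

  25 → USB stick 1 (new)  [load 25/32]
  23 → USB stick 2 (new)  [load 23/32]
  11 → USB stick 3 (new)  [load 11/32]
  11 → USB stick 3  [load 22/32]
  30 → USB stick 4 (new)  [load 30/32]
  25 → USB stick 5 (new)  [load 25/32]
  22 → USB stick 6 (new)  [load 22/32]
  5 → USB stick 1  [load 30/32]
  7 → USB stick 2  [load 30/32]
  20 → USB stick 7 (new)  [load 20/32]
  5 → USB stick 3  [load 27/32]
7 USB sticks opened.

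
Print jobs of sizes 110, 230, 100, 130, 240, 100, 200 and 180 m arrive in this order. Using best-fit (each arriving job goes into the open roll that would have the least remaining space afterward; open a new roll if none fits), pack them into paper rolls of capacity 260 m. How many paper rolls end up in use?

  110 → roll 1 (new)  [load 110/260]
  230 → roll 2 (new)  [load 230/260]
  100 → roll 1  [load 210/260]
  130 → roll 3 (new)  [load 130/260]
  240 → roll 4 (new)  [load 240/260]
  100 → roll 3  [load 230/260]
  200 → roll 5 (new)  [load 200/260]
  180 → roll 6 (new)  [load 180/260]
6 paper rolls opened.

6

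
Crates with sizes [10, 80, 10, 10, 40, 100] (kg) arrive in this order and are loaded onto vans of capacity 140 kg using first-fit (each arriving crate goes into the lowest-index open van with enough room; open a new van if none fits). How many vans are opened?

  10 → van 1 (new)  [load 10/140]
  80 → van 1  [load 90/140]
  10 → van 1  [load 100/140]
  10 → van 1  [load 110/140]
  40 → van 2 (new)  [load 40/140]
  100 → van 2  [load 140/140]
2 vans opened.

2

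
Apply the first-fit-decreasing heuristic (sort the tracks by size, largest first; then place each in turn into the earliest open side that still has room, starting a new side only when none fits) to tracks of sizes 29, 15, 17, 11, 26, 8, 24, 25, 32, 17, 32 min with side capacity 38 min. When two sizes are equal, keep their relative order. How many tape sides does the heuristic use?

Sorted descending: 32, 32, 29, 26, 25, 24, 17, 17, 15, 11, 8.
  32 → side 1 (new)  [load 32/38]
  32 → side 2 (new)  [load 32/38]
  29 → side 3 (new)  [load 29/38]
  26 → side 4 (new)  [load 26/38]
  25 → side 5 (new)  [load 25/38]
  24 → side 6 (new)  [load 24/38]
  17 → side 7 (new)  [load 17/38]
  17 → side 7  [load 34/38]
  15 → side 8 (new)  [load 15/38]
  11 → side 4  [load 37/38]
  8 → side 3  [load 37/38]
8 tape sides opened.

8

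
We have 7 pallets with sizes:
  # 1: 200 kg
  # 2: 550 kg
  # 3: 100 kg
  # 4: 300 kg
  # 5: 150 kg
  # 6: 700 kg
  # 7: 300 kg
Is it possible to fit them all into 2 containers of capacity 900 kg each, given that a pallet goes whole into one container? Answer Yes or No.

Total = 2300 kg; ⌈2300/900⌉ = 3.
At least 3 containers are required, but only 2 are allowed.

No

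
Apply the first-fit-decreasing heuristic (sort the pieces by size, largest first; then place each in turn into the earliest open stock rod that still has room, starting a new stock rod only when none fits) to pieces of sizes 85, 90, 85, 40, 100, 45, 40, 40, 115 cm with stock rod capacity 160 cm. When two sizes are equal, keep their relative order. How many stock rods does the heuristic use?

5

Sorted descending: 115, 100, 90, 85, 85, 45, 40, 40, 40.
  115 → stock rod 1 (new)  [load 115/160]
  100 → stock rod 2 (new)  [load 100/160]
  90 → stock rod 3 (new)  [load 90/160]
  85 → stock rod 4 (new)  [load 85/160]
  85 → stock rod 5 (new)  [load 85/160]
  45 → stock rod 1  [load 160/160]
  40 → stock rod 2  [load 140/160]
  40 → stock rod 3  [load 130/160]
  40 → stock rod 4  [load 125/160]
5 stock rods opened.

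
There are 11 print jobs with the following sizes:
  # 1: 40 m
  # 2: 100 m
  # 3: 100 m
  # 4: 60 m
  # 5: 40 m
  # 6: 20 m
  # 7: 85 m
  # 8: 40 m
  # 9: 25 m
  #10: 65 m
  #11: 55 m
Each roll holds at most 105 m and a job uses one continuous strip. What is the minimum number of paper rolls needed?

7

Total = 100 + 100 + 85 + 65 + 60 + 55 + 40 + 40 + 40 + 25 + 20 = 630 m.
Lower bound: ⌈630/105⌉ = 6 paper rolls.
A packing using 7 paper rolls:
  roll 1: 100 = 100
  roll 2: 100 = 100
  roll 3: 85 + 20 = 105
  roll 4: 65 + 40 = 105
  roll 5: 60 + 40 = 100
  roll 6: 55 + 40 = 95
  roll 7: 25 = 25
No arrangement into 6 paper rolls stays within capacity, so 7 is optimal.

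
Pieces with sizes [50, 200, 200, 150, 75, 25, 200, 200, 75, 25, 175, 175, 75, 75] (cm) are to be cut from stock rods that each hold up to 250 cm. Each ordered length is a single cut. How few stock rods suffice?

Total = 200 + 200 + 200 + 200 + 175 + 175 + 150 + 75 + 75 + 75 + 75 + 50 + 25 + 25 = 1700 cm.
Lower bound: ⌈1700/250⌉ = 7 stock rods.
A packing using 8 stock rods:
  stock rod 1: 200 + 50 = 250
  stock rod 2: 200 + 25 + 25 = 250
  stock rod 3: 200 = 200
  stock rod 4: 200 = 200
  stock rod 5: 175 + 75 = 250
  stock rod 6: 175 + 75 = 250
  stock rod 7: 150 + 75 = 225
  stock rod 8: 75 = 75
No arrangement into 7 stock rods stays within capacity, so 8 is optimal.

8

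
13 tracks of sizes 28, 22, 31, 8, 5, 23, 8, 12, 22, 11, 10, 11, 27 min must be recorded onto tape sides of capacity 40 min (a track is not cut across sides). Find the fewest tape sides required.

Total = 31 + 28 + 27 + 23 + 22 + 22 + 12 + 11 + 11 + 10 + 8 + 8 + 5 = 218 min.
Lower bound: ⌈218/40⌉ = 6 tape sides.
A packing using 6 tape sides:
  side 1: 31 + 8 = 39
  side 2: 28 + 12 = 40
  side 3: 27 + 11 = 38
  side 4: 23 + 11 + 5 = 39
  side 5: 22 + 10 + 8 = 40
  side 6: 22 = 22
This matches the lower bound, so 6 is optimal.

6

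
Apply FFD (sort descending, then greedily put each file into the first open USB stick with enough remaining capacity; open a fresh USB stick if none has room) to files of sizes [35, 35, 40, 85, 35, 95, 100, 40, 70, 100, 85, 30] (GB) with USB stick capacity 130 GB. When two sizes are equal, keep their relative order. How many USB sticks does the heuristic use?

7

Sorted descending: 100, 100, 95, 85, 85, 70, 40, 40, 35, 35, 35, 30.
  100 → USB stick 1 (new)  [load 100/130]
  100 → USB stick 2 (new)  [load 100/130]
  95 → USB stick 3 (new)  [load 95/130]
  85 → USB stick 4 (new)  [load 85/130]
  85 → USB stick 5 (new)  [load 85/130]
  70 → USB stick 6 (new)  [load 70/130]
  40 → USB stick 4  [load 125/130]
  40 → USB stick 5  [load 125/130]
  35 → USB stick 3  [load 130/130]
  35 → USB stick 6  [load 105/130]
  35 → USB stick 7 (new)  [load 35/130]
  30 → USB stick 1  [load 130/130]
7 USB sticks opened.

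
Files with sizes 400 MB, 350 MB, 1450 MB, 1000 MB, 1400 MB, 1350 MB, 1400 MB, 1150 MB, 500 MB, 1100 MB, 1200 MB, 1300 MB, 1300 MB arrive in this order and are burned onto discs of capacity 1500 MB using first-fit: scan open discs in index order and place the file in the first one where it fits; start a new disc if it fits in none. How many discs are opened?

11

  400 → disc 1 (new)  [load 400/1500]
  350 → disc 1  [load 750/1500]
  1450 → disc 2 (new)  [load 1450/1500]
  1000 → disc 3 (new)  [load 1000/1500]
  1400 → disc 4 (new)  [load 1400/1500]
  1350 → disc 5 (new)  [load 1350/1500]
  1400 → disc 6 (new)  [load 1400/1500]
  1150 → disc 7 (new)  [load 1150/1500]
  500 → disc 1  [load 1250/1500]
  1100 → disc 8 (new)  [load 1100/1500]
  1200 → disc 9 (new)  [load 1200/1500]
  1300 → disc 10 (new)  [load 1300/1500]
  1300 → disc 11 (new)  [load 1300/1500]
11 discs opened.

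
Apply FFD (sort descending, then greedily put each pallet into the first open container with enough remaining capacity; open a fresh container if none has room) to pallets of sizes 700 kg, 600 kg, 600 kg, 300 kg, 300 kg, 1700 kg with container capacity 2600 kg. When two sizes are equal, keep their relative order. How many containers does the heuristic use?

2

Sorted descending: 1700, 700, 600, 600, 300, 300.
  1700 → container 1 (new)  [load 1700/2600]
  700 → container 1  [load 2400/2600]
  600 → container 2 (new)  [load 600/2600]
  600 → container 2  [load 1200/2600]
  300 → container 2  [load 1500/2600]
  300 → container 2  [load 1800/2600]
2 containers opened.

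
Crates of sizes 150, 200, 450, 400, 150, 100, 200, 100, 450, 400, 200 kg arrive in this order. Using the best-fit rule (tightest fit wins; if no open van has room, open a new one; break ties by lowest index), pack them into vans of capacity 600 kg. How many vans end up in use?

  150 → van 1 (new)  [load 150/600]
  200 → van 1  [load 350/600]
  450 → van 2 (new)  [load 450/600]
  400 → van 3 (new)  [load 400/600]
  150 → van 2  [load 600/600]
  100 → van 3  [load 500/600]
  200 → van 1  [load 550/600]
  100 → van 3  [load 600/600]
  450 → van 4 (new)  [load 450/600]
  400 → van 5 (new)  [load 400/600]
  200 → van 5  [load 600/600]
5 vans opened.

5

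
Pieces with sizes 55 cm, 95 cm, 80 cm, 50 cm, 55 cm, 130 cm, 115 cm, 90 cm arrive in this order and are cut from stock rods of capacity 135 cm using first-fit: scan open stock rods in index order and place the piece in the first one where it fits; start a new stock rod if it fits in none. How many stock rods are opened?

6

  55 → stock rod 1 (new)  [load 55/135]
  95 → stock rod 2 (new)  [load 95/135]
  80 → stock rod 1  [load 135/135]
  50 → stock rod 3 (new)  [load 50/135]
  55 → stock rod 3  [load 105/135]
  130 → stock rod 4 (new)  [load 130/135]
  115 → stock rod 5 (new)  [load 115/135]
  90 → stock rod 6 (new)  [load 90/135]
6 stock rods opened.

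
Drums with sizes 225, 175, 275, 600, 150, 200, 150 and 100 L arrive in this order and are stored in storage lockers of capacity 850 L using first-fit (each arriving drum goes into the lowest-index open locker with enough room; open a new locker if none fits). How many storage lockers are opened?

  225 → locker 1 (new)  [load 225/850]
  175 → locker 1  [load 400/850]
  275 → locker 1  [load 675/850]
  600 → locker 2 (new)  [load 600/850]
  150 → locker 1  [load 825/850]
  200 → locker 2  [load 800/850]
  150 → locker 3 (new)  [load 150/850]
  100 → locker 3  [load 250/850]
3 storage lockers opened.

3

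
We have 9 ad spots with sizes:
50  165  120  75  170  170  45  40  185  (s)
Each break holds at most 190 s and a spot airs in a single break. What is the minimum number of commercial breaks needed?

Total = 185 + 170 + 170 + 165 + 120 + 75 + 50 + 45 + 40 = 1020 s.
Lower bound: ⌈1020/190⌉ = 6 commercial breaks.
A packing using 6 commercial breaks:
  break 1: 185 = 185
  break 2: 170 = 170
  break 3: 170 = 170
  break 4: 165 = 165
  break 5: 120 + 50 = 170
  break 6: 75 + 45 + 40 = 160
This matches the lower bound, so 6 is optimal.

6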